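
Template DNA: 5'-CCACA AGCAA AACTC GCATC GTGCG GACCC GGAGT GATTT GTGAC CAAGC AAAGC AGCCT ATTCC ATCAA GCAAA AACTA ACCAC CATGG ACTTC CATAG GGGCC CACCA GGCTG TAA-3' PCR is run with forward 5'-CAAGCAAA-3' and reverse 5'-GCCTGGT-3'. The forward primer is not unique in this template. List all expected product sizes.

The forward primer CAAGCAAA matches the top strand at positions 4–11, 46–53, 68–75.
The reverse primer's reverse complement is ACCAGGC, matching at positions 107–113.
Each forward site pairs with the reverse site to give a product ending at position 113: sizes 110, 68, 46 bp.

110 bp, 68 bp, 46 bp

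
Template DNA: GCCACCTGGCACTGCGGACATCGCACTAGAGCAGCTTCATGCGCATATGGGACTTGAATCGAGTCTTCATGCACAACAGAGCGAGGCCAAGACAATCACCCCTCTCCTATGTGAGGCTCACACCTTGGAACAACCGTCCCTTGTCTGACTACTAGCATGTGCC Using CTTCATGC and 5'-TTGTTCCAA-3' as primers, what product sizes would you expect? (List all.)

The forward primer CTTCATGC matches the top strand at positions 35–42, 65–72.
The reverse primer's reverse complement is TTGGAACAA, matching at positions 125–133.
Each forward site pairs with the reverse site to give a product ending at position 133: sizes 99, 69 bp.

99 bp, 69 bp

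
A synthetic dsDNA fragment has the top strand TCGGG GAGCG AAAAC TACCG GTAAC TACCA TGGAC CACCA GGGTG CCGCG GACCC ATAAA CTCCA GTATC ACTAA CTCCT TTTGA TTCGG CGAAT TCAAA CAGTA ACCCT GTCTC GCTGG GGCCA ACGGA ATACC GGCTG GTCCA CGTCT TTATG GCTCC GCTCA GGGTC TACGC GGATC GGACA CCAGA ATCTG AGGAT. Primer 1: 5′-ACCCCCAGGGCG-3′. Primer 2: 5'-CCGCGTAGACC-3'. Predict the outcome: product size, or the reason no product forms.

No product — primer 1 has no binding site in the template.

Primer 1 (ACCCCCAGGGCG) does not match the top strand, and its reverse complement CGCCCTGGGGGT does not match either.
With no annealing site for primer 1, no amplification occurs.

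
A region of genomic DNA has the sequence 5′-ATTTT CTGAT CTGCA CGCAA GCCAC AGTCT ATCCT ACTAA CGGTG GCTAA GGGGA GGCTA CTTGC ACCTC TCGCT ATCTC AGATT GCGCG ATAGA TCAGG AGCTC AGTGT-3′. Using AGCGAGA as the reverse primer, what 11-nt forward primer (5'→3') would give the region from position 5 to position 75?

The reverse primer's reverse complement TCTCGCT matches the template at positions 69–75; the product starts at position 5.
The forward primer is identical to the top strand over positions 5–15: TCTGATCTGCA.

5'-TCTGATCTGCA-3'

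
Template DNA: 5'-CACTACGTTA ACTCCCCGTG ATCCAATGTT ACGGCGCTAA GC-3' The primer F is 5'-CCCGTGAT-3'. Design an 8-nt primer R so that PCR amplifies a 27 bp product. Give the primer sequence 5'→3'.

5'-CTTAGCGC-3'

The forward primer binds at positions 15–22, so a 27 bp product ends at position 15 + 27 − 1 = 41.
The reverse primer anneals to the top strand over positions 34–41, i.e. to GCGCTAAG.
Its sequence written 5'→3' is the reverse complement: CTTAGCGC.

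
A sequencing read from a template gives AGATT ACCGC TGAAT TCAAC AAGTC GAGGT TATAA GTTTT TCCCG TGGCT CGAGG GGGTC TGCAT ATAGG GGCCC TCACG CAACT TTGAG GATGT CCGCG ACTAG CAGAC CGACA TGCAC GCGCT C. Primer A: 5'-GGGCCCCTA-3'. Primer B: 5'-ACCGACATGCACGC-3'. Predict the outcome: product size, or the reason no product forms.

Primer A (GGGCCCCTA) has reverse complement TAGGGGCCC, which matches the top strand at positions 67–75; primer A anneals to the top strand there with its 3' end pointing upstream toward position 67.
Primer B (ACCGACATGCACGC) matches the top strand directly at positions 109–122; it anneals to the bottom strand with its 3' end pointing downstream toward position 122.
The 3' ends diverge (primer A extends toward position 1, primer B toward position 126), so the primers never converge on a shared product.

No product — the primers' 3' ends point away from each other.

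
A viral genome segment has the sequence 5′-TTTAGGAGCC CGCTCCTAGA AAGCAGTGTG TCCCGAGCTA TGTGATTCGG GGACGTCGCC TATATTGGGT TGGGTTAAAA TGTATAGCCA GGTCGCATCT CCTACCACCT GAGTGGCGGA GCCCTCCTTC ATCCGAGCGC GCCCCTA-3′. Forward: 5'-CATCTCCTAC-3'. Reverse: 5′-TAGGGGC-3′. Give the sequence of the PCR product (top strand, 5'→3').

5'-CATCTCCTACCACCTGAGTGGCGGAGCCCTCCTTCATCCGAGCGCGCCCCTA-3'

The forward primer matches the template at positions 96–105.
Reverse complement of the reverse primer: GCCCCTA. This occurs on the top strand at positions 141–147.
The product is the template from position 96 through 147 (52 bp).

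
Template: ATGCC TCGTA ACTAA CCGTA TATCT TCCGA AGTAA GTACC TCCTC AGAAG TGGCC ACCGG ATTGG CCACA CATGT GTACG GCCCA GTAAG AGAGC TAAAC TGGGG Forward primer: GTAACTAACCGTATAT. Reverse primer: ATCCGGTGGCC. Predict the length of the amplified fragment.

The forward primer matches the template at positions 8–23.
The reverse primer's reverse complement is GGCCACCGGAT, which matches the template at positions 52–62.
Amplicon spans positions 8–62: 55 bp.

55 bp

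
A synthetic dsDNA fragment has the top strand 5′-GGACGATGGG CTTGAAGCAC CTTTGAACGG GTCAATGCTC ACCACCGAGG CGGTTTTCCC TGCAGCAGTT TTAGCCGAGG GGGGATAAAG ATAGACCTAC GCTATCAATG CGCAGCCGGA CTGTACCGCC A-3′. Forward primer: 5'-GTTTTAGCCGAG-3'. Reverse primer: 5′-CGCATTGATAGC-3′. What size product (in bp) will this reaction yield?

45 bp

The forward primer matches the template at positions 68–79.
Reverse complement of the reverse primer: GCTATCAATGCG. This occurs on the top strand at positions 101–112.
The product runs from position 68 to position 112, so its length is 112 − 68 + 1 = 45 bp.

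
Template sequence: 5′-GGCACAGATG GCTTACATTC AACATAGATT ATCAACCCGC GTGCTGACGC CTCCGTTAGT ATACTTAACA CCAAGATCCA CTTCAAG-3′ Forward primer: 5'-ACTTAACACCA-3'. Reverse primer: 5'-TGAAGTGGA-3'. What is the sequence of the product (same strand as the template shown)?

Scanning the template, ACTTAACACCA occurs at positions 63–73; this primer anneals to the bottom strand there with its 3' end pointing downstream.
Taking the reverse complement of TGAAGTGGA gives TCCACTTCA, found at positions 77–85 on the template; the primer anneals here to the top strand with its 3' end pointing upstream.
The product is the template from position 63 through 85 (23 bp).

5'-ACTTAACACCAAGATCCACTTCA-3'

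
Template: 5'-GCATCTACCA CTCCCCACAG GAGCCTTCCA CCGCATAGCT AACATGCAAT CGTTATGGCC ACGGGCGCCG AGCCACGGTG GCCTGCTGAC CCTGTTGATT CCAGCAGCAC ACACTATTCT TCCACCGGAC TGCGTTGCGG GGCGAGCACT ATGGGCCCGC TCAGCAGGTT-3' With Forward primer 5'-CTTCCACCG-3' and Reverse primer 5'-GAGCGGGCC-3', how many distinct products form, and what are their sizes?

The forward primer CTTCCACCG matches the top strand at positions 25–33, 119–127.
The reverse primer's reverse complement is GGCCCGCTC, matching at positions 154–162.
Each forward site pairs with the reverse site to give a product ending at position 162: sizes 138, 44 bp.

Two products: 138 bp, 44 bp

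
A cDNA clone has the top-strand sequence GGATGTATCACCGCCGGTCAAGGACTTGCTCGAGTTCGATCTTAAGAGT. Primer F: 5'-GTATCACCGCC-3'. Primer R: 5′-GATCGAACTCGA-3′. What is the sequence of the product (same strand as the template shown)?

Forward primer GTATCACCGCC is found on the top strand at positions 5–15.
Reverse complement of the reverse primer: TCGAGTTCGATC. This occurs on the top strand at positions 30–41.
The product is the template from position 5 through 41 (37 bp).

5'-GTATCACCGCCGGTCAAGGACTTGCTCGAGTTCGATC-3'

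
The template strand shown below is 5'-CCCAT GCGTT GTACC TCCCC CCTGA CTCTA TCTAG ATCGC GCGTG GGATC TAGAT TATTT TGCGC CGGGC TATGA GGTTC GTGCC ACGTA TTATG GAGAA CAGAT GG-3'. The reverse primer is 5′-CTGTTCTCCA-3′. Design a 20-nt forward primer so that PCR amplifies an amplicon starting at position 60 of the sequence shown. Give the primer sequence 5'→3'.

5'-TTGCGCCGGGCTATGAGGTT-3'

The reverse primer's reverse complement TGGAGAACAG matches the template at positions 94–103; the product starts at position 60.
The forward primer is identical to the top strand over positions 60–79: TTGCGCCGGGCTATGAGGTT.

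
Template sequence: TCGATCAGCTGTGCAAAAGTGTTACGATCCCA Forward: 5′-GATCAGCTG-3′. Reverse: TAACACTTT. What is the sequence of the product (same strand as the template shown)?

5'-GATCAGCTGTGCAAAAGTGTTA-3'

The forward primer matches the template at positions 3–11.
The reverse primer's reverse complement is AAAGTGTTA, which matches the template at positions 16–24.
The product is the template from position 3 through 24 (22 bp).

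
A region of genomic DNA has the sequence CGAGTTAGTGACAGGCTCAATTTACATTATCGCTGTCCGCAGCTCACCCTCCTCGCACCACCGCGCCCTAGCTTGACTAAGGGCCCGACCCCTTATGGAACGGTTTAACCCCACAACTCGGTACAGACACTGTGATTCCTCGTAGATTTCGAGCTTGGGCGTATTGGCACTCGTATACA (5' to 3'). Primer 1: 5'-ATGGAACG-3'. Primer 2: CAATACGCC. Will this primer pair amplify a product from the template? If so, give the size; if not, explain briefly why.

Yes — a 72 bp product.

Primer 1 (ATGGAACG) matches the top strand at positions 95–102; it acts as a forward primer.
Primer 2's reverse complement is GGCGTATTG, matching the top strand at positions 158–166; it acts as a reverse primer.
The 3' ends face each other across positions 95–166, giving a 72 bp product.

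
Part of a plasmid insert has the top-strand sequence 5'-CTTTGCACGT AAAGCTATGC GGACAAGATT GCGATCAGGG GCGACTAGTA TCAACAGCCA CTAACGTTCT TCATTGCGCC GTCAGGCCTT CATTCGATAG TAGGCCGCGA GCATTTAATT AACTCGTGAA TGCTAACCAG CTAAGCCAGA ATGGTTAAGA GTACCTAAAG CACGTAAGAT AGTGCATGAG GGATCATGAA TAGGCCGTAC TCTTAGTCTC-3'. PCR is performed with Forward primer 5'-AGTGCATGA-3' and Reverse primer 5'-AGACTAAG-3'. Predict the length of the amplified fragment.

Forward primer AGTGCATGA is found on the top strand at positions 181–189.
The reverse primer's reverse complement is CTTAGTCT, which matches the template at positions 212–219.
Product length = (reverse-primer end) − (forward-primer start) + 1 = 219 − 181 + 1 = 39 bp.

39 bp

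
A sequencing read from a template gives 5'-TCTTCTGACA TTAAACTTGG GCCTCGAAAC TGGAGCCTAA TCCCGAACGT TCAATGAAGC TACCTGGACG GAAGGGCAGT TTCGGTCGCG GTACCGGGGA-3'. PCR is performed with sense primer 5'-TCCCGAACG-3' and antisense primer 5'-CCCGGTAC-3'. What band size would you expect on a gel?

58 bp

The forward primer matches the template at positions 41–49.
The reverse primer's reverse complement is GTACCGGG, which matches the template at positions 91–98.
Product length = (reverse-primer end) − (forward-primer start) + 1 = 98 − 41 + 1 = 58 bp.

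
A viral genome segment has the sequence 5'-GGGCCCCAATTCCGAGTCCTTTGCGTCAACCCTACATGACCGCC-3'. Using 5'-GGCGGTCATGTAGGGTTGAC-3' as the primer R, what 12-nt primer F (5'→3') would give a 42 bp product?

5'-GCCCCAATTCCG-3'

The reverse primer's reverse complement GTCAACCCTACATGACCGCC matches the template at positions 25–44, so the product ends at position 44.
A 42 bp product then starts at position 44 − 42 + 1 = 3.
The forward primer is identical to the top strand there: GCCCCAATTCCG.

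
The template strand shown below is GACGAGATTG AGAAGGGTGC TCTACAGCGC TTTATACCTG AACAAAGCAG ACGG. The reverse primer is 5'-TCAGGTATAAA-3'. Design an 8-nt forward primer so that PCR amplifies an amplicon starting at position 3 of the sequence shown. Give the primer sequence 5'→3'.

5'-CGAGATTG-3'

The reverse primer's reverse complement TTTATACCTGA matches the template at positions 31–41; the product starts at position 3.
The forward primer is identical to the top strand over positions 3–10: CGAGATTG.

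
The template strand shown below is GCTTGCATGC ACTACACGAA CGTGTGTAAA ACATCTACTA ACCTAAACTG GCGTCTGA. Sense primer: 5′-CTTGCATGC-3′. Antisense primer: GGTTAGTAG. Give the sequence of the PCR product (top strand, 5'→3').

5'-CTTGCATGCACTACACGAACGTGTGTAAAACATCTACTAACC-3'

Forward primer CTTGCATGC is found on the top strand at positions 2–10.
Reverse complement of the reverse primer: CTACTAACC. This occurs on the top strand at positions 35–43.
The product is the template from position 2 through 43 (42 bp).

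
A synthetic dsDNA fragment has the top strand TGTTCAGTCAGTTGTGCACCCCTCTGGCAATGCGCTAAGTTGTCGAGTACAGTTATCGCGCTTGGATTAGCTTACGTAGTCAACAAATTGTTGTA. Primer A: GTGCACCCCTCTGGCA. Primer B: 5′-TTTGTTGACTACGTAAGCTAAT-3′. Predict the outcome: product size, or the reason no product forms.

Primer A (GTGCACCCCTCTGGCA) matches the top strand at positions 14–29; it acts as a forward primer.
Primer B's reverse complement is ATTAGCTTACGTAGTCAACAAA, matching the top strand at positions 66–87; it acts as a reverse primer.
The 3' ends face each other across positions 14–87, giving a 74 bp product.

Yes — a 74 bp product.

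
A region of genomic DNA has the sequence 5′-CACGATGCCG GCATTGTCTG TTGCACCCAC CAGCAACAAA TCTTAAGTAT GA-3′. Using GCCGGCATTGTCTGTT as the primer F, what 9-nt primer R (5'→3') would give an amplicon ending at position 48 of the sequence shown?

5'-ACTTAAGAT-3'

The forward primer binds at positions 7–22; the product's 3' end on the top strand is position 48.
The reverse primer anneals to the top strand over positions 40–48, i.e. to ATCTTAAGT.
Its sequence written 5'→3' is the reverse complement: ACTTAAGAT.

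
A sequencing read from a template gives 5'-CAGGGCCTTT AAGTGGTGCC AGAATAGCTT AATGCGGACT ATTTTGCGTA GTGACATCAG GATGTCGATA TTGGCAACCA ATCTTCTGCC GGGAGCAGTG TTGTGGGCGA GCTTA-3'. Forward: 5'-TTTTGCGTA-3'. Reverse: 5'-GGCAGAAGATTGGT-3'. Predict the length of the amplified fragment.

49 bp

Scanning the template, TTTTGCGTA occurs at positions 42–50; this primer anneals to the bottom strand there with its 3' end pointing downstream.
Reverse complement of the reverse primer: ACCAATCTTCTGCC. This occurs on the top strand at positions 77–90.
Amplicon spans positions 42–90: 49 bp.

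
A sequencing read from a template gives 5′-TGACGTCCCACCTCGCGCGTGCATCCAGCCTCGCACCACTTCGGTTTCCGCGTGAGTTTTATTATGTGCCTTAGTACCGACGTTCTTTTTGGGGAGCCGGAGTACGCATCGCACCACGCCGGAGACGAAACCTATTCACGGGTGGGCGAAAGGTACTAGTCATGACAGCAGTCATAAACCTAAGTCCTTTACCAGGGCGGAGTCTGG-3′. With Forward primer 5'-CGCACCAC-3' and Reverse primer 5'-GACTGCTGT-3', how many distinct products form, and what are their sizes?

The forward primer CGCACCAC matches the top strand at positions 32–39, 110–117.
The reverse primer's reverse complement is ACAGCAGTC, matching at positions 165–173.
Each forward site pairs with the reverse site to give a product ending at position 173: sizes 142, 64 bp.

Two products: 142 bp, 64 bp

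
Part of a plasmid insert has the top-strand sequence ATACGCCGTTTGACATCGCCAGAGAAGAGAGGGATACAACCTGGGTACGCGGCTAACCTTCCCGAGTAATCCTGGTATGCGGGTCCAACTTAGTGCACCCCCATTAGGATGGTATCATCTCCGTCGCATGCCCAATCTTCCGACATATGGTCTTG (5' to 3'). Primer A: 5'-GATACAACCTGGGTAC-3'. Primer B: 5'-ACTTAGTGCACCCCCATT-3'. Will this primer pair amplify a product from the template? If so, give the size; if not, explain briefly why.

Primer A (GATACAACCTGGGTAC) matches the top strand at positions 33–48 (3' end points downstream).
Primer B (ACTTAGTGCACCCCCATT) also matches the top strand directly, at positions 88–105 — its reverse complement AATGGGGGTGCACTAAGT is not present.
Both primers anneal to the bottom strand with 3' ends pointing the same way, so neither can prime synthesis back toward the other.

No product — both primers anneal to the same strand and extend in the same direction.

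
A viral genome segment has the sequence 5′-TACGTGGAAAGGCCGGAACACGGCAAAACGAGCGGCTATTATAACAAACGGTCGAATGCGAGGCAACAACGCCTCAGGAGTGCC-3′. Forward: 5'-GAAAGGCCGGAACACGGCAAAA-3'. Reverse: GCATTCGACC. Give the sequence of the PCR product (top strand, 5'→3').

5'-GAAAGGCCGGAACACGGCAAAACGAGCGGCTATTATAACAAACGGTCGAATGC-3'

Forward primer GAAAGGCCGGAACACGGCAAAA is found on the top strand at positions 7–28.
Taking the reverse complement of GCATTCGACC gives GGTCGAATGC, found at positions 50–59 on the template; the primer anneals here to the top strand with its 3' end pointing upstream.
The product is the template from position 7 through 59 (53 bp).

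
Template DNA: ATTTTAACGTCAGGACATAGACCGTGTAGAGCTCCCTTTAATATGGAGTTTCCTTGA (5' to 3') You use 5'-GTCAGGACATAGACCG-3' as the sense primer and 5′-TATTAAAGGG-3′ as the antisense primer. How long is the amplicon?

The forward primer matches the template at positions 9–24.
Reverse complement of the reverse primer: CCCTTTAATA. This occurs on the top strand at positions 34–43.
The product runs from position 9 to position 43, so its length is 43 − 9 + 1 = 35 bp.

35 bp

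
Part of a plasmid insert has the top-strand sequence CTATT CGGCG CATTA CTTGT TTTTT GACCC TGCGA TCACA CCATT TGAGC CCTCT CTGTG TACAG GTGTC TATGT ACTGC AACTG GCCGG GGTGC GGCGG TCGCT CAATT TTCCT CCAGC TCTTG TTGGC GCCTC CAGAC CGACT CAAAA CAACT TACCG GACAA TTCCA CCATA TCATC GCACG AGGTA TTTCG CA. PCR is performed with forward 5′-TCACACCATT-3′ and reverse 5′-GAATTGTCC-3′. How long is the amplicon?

133 bp

Forward primer TCACACCATT is found on the top strand at positions 36–45.
Taking the reverse complement of GAATTGTCC gives GGACAATTC, found at positions 160–168 on the template; the primer anneals here to the top strand with its 3' end pointing upstream.
The product runs from position 36 to position 168, so its length is 168 − 36 + 1 = 133 bp.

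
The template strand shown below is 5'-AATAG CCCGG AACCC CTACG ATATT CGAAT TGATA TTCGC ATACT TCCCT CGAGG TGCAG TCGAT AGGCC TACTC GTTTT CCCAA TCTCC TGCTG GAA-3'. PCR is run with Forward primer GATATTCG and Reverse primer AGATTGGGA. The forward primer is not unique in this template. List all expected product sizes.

The forward primer GATATTCG matches the top strand at positions 20–27, 32–39.
The reverse primer's reverse complement is TCCCAATCT, matching at positions 80–88.
Each forward site pairs with the reverse site to give a product ending at position 88: sizes 69, 57 bp.

69 bp, 57 bp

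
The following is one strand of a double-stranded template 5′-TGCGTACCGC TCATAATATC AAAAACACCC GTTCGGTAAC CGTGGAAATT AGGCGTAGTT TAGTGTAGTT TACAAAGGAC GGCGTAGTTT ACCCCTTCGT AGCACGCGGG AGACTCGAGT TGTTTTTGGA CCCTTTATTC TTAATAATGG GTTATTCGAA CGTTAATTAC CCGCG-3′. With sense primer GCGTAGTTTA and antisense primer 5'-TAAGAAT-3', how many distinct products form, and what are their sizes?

Two products: 91 bp, 62 bp

The forward primer GCGTAGTTTA matches the top strand at positions 53–62, 82–91.
The reverse primer's reverse complement is ATTCTTA, matching at positions 137–143.
Each forward site pairs with the reverse site to give a product ending at position 143: sizes 91, 62 bp.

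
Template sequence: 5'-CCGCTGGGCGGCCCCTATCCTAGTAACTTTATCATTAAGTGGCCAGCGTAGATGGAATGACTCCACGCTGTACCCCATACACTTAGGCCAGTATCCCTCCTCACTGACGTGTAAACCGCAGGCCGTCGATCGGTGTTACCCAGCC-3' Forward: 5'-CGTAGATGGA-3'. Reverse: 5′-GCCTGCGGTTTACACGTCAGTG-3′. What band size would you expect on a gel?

Forward primer CGTAGATGGA is found on the top strand at positions 47–56.
The reverse primer's reverse complement is CACTGACGTGTAAACCGCAGGC, which matches the template at positions 102–123.
Amplicon spans positions 47–123: 77 bp.

77 bp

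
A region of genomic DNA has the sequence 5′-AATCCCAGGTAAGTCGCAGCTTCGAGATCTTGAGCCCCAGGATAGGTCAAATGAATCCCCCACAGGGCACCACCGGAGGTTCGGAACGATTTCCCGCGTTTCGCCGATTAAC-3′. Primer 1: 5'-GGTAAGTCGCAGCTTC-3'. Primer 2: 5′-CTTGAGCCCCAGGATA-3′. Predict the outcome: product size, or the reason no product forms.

Primer 1 (GGTAAGTCGCAGCTTC) matches the top strand at positions 8–23 (3' end points downstream).
Primer 2 (CTTGAGCCCCAGGATA) also matches the top strand directly, at positions 29–44 — its reverse complement TATCCTGGGGCTCAAG is not present.
Both primers anneal to the bottom strand with 3' ends pointing the same way, so neither can prime synthesis back toward the other.

No product — both primers anneal to the same strand and extend in the same direction.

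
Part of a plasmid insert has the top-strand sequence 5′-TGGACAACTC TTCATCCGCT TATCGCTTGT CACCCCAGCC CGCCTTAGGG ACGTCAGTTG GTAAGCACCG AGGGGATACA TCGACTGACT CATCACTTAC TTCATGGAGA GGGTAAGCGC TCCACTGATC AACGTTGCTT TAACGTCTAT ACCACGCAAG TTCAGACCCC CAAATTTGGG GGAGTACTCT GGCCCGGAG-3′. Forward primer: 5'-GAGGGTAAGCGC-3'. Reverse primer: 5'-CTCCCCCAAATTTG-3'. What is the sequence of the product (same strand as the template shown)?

5'-GAGGGTAAGCGCTCCACTGATCAACGTTGCTTTAACGTCTATACCACGCAAGTTCAGACCCCCAAATTTGGGGGAG-3'

The forward primer matches the template at positions 109–120.
Taking the reverse complement of CTCCCCCAAATTTG gives CAAATTTGGGGGAG, found at positions 171–184 on the template; the primer anneals here to the top strand with its 3' end pointing upstream.
The product is the template from position 109 through 184 (76 bp).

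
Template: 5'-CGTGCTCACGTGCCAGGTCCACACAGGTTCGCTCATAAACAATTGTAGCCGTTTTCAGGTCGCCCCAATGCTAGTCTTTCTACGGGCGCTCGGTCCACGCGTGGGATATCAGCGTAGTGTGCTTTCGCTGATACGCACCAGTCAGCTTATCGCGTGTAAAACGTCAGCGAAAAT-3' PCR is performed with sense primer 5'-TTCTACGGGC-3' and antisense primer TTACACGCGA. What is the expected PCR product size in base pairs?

Scanning the template, TTCTACGGGC occurs at positions 78–87; this primer anneals to the bottom strand there with its 3' end pointing downstream.
The reverse primer's reverse complement is TCGCGTGTAA, which matches the template at positions 150–159.
The product runs from position 78 to position 159, so its length is 159 − 78 + 1 = 82 bp.

82 bp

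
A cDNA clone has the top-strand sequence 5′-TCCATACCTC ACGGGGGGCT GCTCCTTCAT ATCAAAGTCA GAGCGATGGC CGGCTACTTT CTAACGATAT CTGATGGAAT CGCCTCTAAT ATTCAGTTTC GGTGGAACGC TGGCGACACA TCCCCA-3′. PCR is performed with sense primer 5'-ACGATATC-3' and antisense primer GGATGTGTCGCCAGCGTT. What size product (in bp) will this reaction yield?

The forward primer matches the template at positions 64–71.
Reverse complement of the reverse primer: AACGCTGGCGACACATCC. This occurs on the top strand at positions 106–123.
Amplicon spans positions 64–123: 60 bp.

60 bp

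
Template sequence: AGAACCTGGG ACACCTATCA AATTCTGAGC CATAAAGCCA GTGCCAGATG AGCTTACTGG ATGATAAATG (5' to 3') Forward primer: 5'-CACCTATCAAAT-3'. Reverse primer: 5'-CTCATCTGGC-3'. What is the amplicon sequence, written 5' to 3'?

Forward primer CACCTATCAAAT is found on the top strand at positions 12–23.
Taking the reverse complement of CTCATCTGGC gives GCCAGATGAG, found at positions 43–52 on the template; the primer anneals here to the top strand with its 3' end pointing upstream.
The product is the template from position 12 through 52 (41 bp).

5'-CACCTATCAAATTCTGAGCCATAAAGCCAGTGCCAGATGAG-3'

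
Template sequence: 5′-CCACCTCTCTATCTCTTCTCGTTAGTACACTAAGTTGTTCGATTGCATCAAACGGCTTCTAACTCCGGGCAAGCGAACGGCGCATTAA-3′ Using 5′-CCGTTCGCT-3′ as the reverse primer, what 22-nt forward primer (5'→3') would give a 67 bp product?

The reverse primer's reverse complement AGCGAACGG matches the template at positions 72–80, so the product ends at position 80.
A 67 bp product then starts at position 80 − 67 + 1 = 14.
The forward primer is identical to the top strand there: TCTTCTCGTTAGTACACTAAGT.

5'-TCTTCTCGTTAGTACACTAAGT-3'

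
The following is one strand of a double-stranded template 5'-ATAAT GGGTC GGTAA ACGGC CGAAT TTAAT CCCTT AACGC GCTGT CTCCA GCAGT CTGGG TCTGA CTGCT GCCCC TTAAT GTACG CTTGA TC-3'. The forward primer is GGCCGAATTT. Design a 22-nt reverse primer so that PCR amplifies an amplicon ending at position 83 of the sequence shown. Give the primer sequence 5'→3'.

5'-TACATTAAGGGGCAGCAGTCAG-3'

The forward primer binds at positions 18–27; the product's 3' end on the top strand is position 83.
The reverse primer anneals to the top strand over positions 62–83, i.e. to CTGACTGCTGCCCCTTAATGTA.
Its sequence written 5'→3' is the reverse complement: TACATTAAGGGGCAGCAGTCAG.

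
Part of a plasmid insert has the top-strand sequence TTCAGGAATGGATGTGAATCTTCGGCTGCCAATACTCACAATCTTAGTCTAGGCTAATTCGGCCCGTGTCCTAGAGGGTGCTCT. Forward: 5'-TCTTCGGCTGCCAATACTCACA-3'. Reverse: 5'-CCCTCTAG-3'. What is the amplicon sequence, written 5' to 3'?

The forward primer matches the template at positions 19–40.
Reverse complement of the reverse primer: CTAGAGGG. This occurs on the top strand at positions 71–78.
The product is the template from position 19 through 78 (60 bp).

5'-TCTTCGGCTGCCAATACTCACAATCTTAGTCTAGGCTAATTCGGCCCGTGTCCTAGAGGG-3'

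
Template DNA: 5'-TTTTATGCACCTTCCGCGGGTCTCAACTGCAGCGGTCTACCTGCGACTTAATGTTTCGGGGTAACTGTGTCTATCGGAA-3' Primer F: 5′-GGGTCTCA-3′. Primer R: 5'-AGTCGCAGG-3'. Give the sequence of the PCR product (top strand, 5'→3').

5'-GGGTCTCAACTGCAGCGGTCTACCTGCGACT-3'

Forward primer GGGTCTCA is found on the top strand at positions 18–25.
Taking the reverse complement of AGTCGCAGG gives CCTGCGACT, found at positions 40–48 on the template; the primer anneals here to the top strand with its 3' end pointing upstream.
The product is the template from position 18 through 48 (31 bp).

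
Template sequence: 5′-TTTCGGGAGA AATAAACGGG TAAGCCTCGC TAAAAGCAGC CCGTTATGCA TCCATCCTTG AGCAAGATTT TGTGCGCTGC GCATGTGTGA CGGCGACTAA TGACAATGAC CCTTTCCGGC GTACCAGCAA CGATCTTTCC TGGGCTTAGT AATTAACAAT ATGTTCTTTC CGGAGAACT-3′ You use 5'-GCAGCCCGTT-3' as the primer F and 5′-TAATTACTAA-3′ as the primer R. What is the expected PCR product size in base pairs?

120 bp

Scanning the template, GCAGCCCGTT occurs at positions 36–45; this primer anneals to the bottom strand there with its 3' end pointing downstream.
The reverse primer's reverse complement is TTAGTAATTA, which matches the template at positions 146–155.
Product length = (reverse-primer end) − (forward-primer start) + 1 = 155 − 36 + 1 = 120 bp.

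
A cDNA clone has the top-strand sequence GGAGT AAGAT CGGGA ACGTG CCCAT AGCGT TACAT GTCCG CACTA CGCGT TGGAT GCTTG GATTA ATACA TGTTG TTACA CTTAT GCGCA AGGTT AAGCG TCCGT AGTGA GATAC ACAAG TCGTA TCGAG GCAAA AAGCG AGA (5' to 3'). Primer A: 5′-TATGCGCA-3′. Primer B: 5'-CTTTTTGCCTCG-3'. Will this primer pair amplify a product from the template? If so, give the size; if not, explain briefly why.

Yes — a 56 bp product.

Primer A (TATGCGCA) matches the top strand at positions 83–90; it acts as a forward primer.
Primer B's reverse complement is CGAGGCAAAAAG, matching the top strand at positions 127–138; it acts as a reverse primer.
The 3' ends face each other across positions 83–138, giving a 56 bp product.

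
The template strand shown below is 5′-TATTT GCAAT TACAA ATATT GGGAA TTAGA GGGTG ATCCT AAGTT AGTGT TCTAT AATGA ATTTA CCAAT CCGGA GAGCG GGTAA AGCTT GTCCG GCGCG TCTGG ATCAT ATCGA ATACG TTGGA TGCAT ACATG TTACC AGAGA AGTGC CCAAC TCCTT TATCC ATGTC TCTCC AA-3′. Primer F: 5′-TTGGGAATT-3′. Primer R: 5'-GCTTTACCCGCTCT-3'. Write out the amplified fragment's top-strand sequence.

Forward primer TTGGGAATT is found on the top strand at positions 19–27.
Taking the reverse complement of GCTTTACCCGCTCT gives AGAGCGGGTAAAGC, found at positions 75–88 on the template; the primer anneals here to the top strand with its 3' end pointing upstream.
The product is the template from position 19 through 88 (70 bp).

5'-TTGGGAATTAGAGGGTGATCCTAAGTTAGTGTTCTATAATGAATTTACCAATCCGGAGAGCGGGTAAAGC-3'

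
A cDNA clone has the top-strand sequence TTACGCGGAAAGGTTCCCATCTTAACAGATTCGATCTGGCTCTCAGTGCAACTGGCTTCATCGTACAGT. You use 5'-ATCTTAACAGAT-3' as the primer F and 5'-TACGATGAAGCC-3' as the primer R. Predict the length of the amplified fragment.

Forward primer ATCTTAACAGAT is found on the top strand at positions 19–30.
Taking the reverse complement of TACGATGAAGCC gives GGCTTCATCGTA, found at positions 54–65 on the template; the primer anneals here to the top strand with its 3' end pointing upstream.
Product length = (reverse-primer end) − (forward-primer start) + 1 = 65 − 19 + 1 = 47 bp.

47 bp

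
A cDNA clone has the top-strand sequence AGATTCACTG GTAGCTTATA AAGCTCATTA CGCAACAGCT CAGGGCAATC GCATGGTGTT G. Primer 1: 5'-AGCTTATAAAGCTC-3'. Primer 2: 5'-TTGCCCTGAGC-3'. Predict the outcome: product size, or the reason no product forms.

Primer 1 (AGCTTATAAAGCTC) matches the top strand at positions 13–26; it acts as a forward primer.
Primer 2's reverse complement is GCTCAGGGCAA, matching the top strand at positions 38–48; it acts as a reverse primer.
The 3' ends face each other across positions 13–48, giving a 36 bp product.

Yes — a 36 bp product.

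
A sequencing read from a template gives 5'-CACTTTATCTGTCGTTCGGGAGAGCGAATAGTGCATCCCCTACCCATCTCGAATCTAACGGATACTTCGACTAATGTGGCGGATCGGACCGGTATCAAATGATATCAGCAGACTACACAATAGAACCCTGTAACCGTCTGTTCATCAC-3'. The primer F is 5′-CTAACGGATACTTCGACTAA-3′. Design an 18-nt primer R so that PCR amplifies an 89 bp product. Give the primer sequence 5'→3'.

The forward primer binds at positions 55–74, so an 89 bp product ends at position 55 + 89 − 1 = 143.
The reverse primer anneals to the top strand over positions 126–143, i.e. to CCCTGTAACCGTCTGTTC.
Its sequence written 5'→3' is the reverse complement: GAACAGACGGTTACAGGG.

5'-GAACAGACGGTTACAGGG-3'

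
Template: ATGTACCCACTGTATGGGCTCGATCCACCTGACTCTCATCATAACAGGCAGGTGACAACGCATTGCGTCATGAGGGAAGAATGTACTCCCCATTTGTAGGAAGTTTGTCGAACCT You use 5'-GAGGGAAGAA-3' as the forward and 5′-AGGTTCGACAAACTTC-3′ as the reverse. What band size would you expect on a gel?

44 bp

Forward primer GAGGGAAGAA is found on the top strand at positions 72–81.
Reverse complement of the reverse primer: GAAGTTTGTCGAACCT. This occurs on the top strand at positions 100–115.
The product runs from position 72 to position 115, so its length is 115 − 72 + 1 = 44 bp.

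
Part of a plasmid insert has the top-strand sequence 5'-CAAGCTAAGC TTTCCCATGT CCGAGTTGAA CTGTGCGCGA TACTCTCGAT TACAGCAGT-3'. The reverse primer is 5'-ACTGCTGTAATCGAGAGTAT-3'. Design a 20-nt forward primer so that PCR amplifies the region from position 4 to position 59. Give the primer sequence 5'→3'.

The reverse primer's reverse complement ATACTCTCGATTACAGCAGT matches the template at positions 40–59; the product starts at position 4.
The forward primer is identical to the top strand over positions 4–23: GCTAAGCTTTCCCATGTCCG.

5'-GCTAAGCTTTCCCATGTCCG-3'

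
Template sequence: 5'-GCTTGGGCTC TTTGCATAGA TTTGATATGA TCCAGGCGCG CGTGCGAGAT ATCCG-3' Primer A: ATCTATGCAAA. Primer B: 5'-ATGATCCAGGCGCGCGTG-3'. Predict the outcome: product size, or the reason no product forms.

Primer A (ATCTATGCAAA) has reverse complement TTTGCATAGAT, which matches the top strand at positions 11–21; primer A anneals to the top strand there with its 3' end pointing upstream toward position 11.
Primer B (ATGATCCAGGCGCGCGTG) matches the top strand directly at positions 27–44; it anneals to the bottom strand with its 3' end pointing downstream toward position 44.
The 3' ends diverge (primer A extends toward position 1, primer B toward position 55), so the primers never converge on a shared product.

No product — the primers' 3' ends point away from each other.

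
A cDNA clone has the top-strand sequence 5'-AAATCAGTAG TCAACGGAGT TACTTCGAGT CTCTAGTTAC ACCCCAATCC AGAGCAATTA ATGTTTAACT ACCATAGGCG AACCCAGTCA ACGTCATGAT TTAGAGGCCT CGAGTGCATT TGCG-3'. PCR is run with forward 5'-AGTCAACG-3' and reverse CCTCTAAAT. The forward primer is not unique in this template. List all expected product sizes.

The forward primer AGTCAACG matches the top strand at positions 9–16, 86–93.
The reverse primer's reverse complement is ATTTAGAGG, matching at positions 99–107.
Each forward site pairs with the reverse site to give a product ending at position 107: sizes 99, 22 bp.

99 bp, 22 bp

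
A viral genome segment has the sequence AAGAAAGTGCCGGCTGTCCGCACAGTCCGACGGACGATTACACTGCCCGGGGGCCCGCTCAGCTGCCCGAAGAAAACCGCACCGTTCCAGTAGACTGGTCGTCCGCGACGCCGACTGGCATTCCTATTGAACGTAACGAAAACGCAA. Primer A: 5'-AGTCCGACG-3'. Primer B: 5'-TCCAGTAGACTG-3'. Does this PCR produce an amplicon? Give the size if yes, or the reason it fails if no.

Primer A (AGTCCGACG) matches the top strand at positions 24–32 (3' end points downstream).
Primer B (TCCAGTAGACTG) also matches the top strand directly, at positions 86–97 — its reverse complement CAGTCTACTGGA is not present.
Both primers anneal to the bottom strand with 3' ends pointing the same way, so neither can prime synthesis back toward the other.

No product — both primers anneal to the same strand and extend in the same direction.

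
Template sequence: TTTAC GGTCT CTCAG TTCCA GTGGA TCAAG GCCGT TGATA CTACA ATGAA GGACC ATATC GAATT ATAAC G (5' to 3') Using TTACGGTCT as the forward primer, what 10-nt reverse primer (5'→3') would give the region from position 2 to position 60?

The product's 3' end on the top strand is position 60.
The reverse primer anneals to the top strand over positions 51–60, i.e. to GGACCATATC.
Its sequence written 5'→3' is the reverse complement: GATATGGTCC.

5'-GATATGGTCC-3'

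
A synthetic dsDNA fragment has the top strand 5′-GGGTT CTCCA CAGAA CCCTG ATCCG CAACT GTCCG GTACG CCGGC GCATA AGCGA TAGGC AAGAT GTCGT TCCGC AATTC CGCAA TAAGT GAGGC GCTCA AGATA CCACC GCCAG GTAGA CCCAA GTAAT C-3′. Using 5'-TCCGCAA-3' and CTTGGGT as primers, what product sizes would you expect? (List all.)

The forward primer TCCGCAA matches the top strand at positions 22–28, 71–77, 79–85.
The reverse primer's reverse complement is ACCCAAG, matching at positions 120–126.
Each forward site pairs with the reverse site to give a product ending at position 126: sizes 105, 56, 48 bp.

105 bp, 56 bp, 48 bp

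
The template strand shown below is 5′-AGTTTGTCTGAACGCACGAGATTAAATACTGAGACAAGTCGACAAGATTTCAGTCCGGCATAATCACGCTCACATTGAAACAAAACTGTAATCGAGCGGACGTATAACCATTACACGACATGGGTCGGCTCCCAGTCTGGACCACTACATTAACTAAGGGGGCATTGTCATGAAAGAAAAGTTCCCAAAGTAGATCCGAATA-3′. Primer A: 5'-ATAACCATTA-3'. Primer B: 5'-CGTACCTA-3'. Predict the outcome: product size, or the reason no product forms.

No product — primer B has no binding site in the template.

Primer B (CGTACCTA) does not match the top strand, and its reverse complement TAGGTACG does not match either.
With no annealing site for primer B, no amplification occurs.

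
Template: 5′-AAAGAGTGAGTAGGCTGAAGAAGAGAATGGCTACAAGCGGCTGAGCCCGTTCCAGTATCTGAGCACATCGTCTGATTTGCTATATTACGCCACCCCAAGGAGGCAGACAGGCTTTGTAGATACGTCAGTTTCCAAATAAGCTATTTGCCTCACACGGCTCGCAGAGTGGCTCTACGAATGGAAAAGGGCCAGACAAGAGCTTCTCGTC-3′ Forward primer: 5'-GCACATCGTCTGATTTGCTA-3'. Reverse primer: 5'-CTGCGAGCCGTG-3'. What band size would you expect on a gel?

102 bp

Scanning the template, GCACATCGTCTGATTTGCTA occurs at positions 63–82; this primer anneals to the bottom strand there with its 3' end pointing downstream.
Reverse complement of the reverse primer: CACGGCTCGCAG. This occurs on the top strand at positions 153–164.
Amplicon spans positions 63–164: 102 bp.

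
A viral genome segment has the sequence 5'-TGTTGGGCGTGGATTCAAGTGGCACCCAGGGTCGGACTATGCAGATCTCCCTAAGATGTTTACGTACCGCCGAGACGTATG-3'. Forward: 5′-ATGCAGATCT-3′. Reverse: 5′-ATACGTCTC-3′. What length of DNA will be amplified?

42 bp

The forward primer matches the template at positions 39–48.
Taking the reverse complement of ATACGTCTC gives GAGACGTAT, found at positions 72–80 on the template; the primer anneals here to the top strand with its 3' end pointing upstream.
The product runs from position 39 to position 80, so its length is 80 − 39 + 1 = 42 bp.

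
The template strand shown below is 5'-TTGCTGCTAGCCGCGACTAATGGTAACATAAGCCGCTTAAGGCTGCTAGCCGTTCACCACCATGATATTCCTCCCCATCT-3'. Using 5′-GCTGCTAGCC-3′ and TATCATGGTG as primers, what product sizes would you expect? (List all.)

The forward primer GCTGCTAGCC matches the top strand at positions 3–12, 42–51.
The reverse primer's reverse complement is CACCATGATA, matching at positions 58–67.
Each forward site pairs with the reverse site to give a product ending at position 67: sizes 65, 26 bp.

65 bp, 26 bp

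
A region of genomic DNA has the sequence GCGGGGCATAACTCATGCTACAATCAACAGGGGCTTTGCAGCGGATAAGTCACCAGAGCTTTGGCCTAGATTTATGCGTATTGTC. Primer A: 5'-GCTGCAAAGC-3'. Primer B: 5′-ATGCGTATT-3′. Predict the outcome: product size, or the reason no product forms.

No product — the primers' 3' ends point away from each other.

Primer A (GCTGCAAAGC) has reverse complement GCTTTGCAGC, which matches the top strand at positions 33–42; primer A anneals to the top strand there with its 3' end pointing upstream toward position 33.
Primer B (ATGCGTATT) matches the top strand directly at positions 74–82; it anneals to the bottom strand with its 3' end pointing downstream toward position 82.
The 3' ends diverge (primer A extends toward position 1, primer B toward position 85), so the primers never converge on a shared product.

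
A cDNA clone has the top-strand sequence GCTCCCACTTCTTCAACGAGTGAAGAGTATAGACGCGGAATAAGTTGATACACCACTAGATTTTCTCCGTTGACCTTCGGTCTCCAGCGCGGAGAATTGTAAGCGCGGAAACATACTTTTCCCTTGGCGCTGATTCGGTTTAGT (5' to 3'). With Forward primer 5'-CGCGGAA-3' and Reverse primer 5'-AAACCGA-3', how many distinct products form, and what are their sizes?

The forward primer CGCGGAA matches the top strand at positions 34–40, 104–110.
The reverse primer's reverse complement is TCGGTTT, matching at positions 135–141.
Each forward site pairs with the reverse site to give a product ending at position 141: sizes 108, 38 bp.

Two products: 108 bp, 38 bp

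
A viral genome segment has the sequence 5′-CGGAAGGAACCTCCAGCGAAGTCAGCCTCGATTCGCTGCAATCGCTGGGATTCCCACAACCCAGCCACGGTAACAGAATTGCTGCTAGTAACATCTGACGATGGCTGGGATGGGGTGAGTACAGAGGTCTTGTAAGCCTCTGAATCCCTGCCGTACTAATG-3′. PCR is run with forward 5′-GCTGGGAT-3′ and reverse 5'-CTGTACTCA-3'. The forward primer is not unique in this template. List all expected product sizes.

81 bp, 21 bp

The forward primer GCTGGGAT matches the top strand at positions 44–51, 104–111.
The reverse primer's reverse complement is TGAGTACAG, matching at positions 116–124.
Each forward site pairs with the reverse site to give a product ending at position 124: sizes 81, 21 bp.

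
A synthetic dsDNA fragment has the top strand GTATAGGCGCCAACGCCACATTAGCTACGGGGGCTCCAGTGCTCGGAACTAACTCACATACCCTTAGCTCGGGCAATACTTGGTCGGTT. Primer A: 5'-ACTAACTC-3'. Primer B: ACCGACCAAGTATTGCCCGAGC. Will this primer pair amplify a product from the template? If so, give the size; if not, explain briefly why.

Primer A (ACTAACTC) matches the top strand at positions 48–55; it acts as a forward primer.
Primer B's reverse complement is GCTCGGGCAATACTTGGTCGGT, matching the top strand at positions 67–88; it acts as a reverse primer.
The 3' ends face each other across positions 48–88, giving a 41 bp product.

Yes — a 41 bp product.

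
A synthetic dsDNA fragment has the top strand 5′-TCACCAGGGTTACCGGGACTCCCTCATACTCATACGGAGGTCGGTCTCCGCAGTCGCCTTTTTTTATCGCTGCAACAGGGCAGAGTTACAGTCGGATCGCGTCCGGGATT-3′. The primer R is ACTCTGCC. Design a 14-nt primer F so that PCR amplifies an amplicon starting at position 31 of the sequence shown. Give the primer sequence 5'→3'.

5'-CATACGGAGGTCGG-3'

The reverse primer's reverse complement GGCAGAGT matches the template at positions 79–86; the product starts at position 31.
The forward primer is identical to the top strand over positions 31–44: CATACGGAGGTCGG.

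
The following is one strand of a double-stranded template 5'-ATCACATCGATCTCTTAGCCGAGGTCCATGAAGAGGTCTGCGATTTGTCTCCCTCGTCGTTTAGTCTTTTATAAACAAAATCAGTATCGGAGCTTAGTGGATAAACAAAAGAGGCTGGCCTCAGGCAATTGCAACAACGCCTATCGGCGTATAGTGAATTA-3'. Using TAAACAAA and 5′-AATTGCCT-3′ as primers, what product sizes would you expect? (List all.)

The forward primer TAAACAAA matches the top strand at positions 72–79, 102–109.
The reverse primer's reverse complement is AGGCAATT, matching at positions 123–130.
Each forward site pairs with the reverse site to give a product ending at position 130: sizes 59, 29 bp.

59 bp, 29 bp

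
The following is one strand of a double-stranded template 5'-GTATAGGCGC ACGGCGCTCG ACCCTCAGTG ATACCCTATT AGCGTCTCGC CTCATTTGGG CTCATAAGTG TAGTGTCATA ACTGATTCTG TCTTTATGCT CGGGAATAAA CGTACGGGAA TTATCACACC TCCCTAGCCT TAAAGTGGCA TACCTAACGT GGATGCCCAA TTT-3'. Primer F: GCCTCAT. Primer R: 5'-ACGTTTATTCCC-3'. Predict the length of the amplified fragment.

65 bp

Forward primer GCCTCAT is found on the top strand at positions 49–55.
The reverse primer's reverse complement is GGGAATAAACGT, which matches the template at positions 102–113.
Amplicon spans positions 49–113: 65 bp.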